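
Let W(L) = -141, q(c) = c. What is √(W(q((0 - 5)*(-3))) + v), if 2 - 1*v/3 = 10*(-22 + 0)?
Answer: 5*√21 ≈ 22.913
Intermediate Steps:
v = 666 (v = 6 - 30*(-22 + 0) = 6 - 30*(-22) = 6 - 3*(-220) = 6 + 660 = 666)
√(W(q((0 - 5)*(-3))) + v) = √(-141 + 666) = √525 = 5*√21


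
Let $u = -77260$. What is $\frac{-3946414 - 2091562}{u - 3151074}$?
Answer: $\frac{3018988}{1614167} \approx 1.8703$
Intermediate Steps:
$\frac{-3946414 - 2091562}{u - 3151074} = \frac{-3946414 - 2091562}{-77260 - 3151074} = - \frac{6037976}{-3228334} = \left(-6037976\right) \left(- \frac{1}{3228334}\right) = \frac{3018988}{1614167}$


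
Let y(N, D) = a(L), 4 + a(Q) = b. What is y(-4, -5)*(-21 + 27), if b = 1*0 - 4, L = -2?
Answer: -48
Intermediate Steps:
b = -4 (b = 0 - 4 = -4)
a(Q) = -8 (a(Q) = -4 - 4 = -8)
y(N, D) = -8
y(-4, -5)*(-21 + 27) = -8*(-21 + 27) = -8*6 = -48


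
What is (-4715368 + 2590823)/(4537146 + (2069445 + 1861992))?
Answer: -2124545/8468583 ≈ -0.25087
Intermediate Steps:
(-4715368 + 2590823)/(4537146 + (2069445 + 1861992)) = -2124545/(4537146 + 3931437) = -2124545/8468583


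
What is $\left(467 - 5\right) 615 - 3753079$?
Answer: $-3468949$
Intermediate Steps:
$\left(467 - 5\right) 615 - 3753079 = 462 \cdot 615 - 3753079 = 284130 - 3753079 = -3468949$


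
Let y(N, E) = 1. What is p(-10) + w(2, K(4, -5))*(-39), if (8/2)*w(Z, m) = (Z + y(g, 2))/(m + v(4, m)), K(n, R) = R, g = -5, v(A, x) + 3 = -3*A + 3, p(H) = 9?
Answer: 729/68 ≈ 10.721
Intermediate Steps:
v(A, x) = -3*A (v(A, x) = -3 + (-3*A + 3) = -3 + (3 - 3*A) = -3*A)
w(Z, m) = (1 + Z)/(4*(-12 + m)) (w(Z, m) = ((Z + 1)/(m - 3*4))/4 = ((1 + Z)/(m - 12))/4 = ((1 + Z)/(-12 + m))/4 = (1 + Z)/(4*(-12 + m)))
p(-10) + w(2, K(4, -5))*(-39) = 9 + ((1 + 2)/(4*(-12 - 5)))*(-39) = 9 + ((¼)*3/(-17))*(-39) = 9 + ((¼)*(-1/17)*3)*(-39) = 9 - 3/68*(-39) = 9 + 117/68 = 729/68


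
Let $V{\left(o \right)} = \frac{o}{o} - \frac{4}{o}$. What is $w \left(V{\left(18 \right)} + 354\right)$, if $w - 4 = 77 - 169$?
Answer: $- \frac{280984}{9} \approx -31220.0$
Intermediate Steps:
$V{\left(o \right)} = 1 - \frac{4}{o}$
$w = -88$ ($w = 4 + \left(77 - 169\right) = 4 - 92 = -88$)
$w \left(V{\left(18 \right)} + 354\right) = - 88 \left(\frac{-4 + 18}{18} + 354\right) = - 88 \left(\frac{1}{18} \cdot 14 + 354\right) = - 88 \left(\frac{7}{9} + 354\right) = \left(-88\right) \frac{3193}{9} = - \frac{280984}{9}$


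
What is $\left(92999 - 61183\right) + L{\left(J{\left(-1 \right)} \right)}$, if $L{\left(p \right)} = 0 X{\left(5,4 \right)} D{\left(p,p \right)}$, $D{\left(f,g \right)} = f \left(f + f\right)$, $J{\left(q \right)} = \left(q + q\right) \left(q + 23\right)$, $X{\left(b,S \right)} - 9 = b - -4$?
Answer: $31816$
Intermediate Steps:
$X{\left(b,S \right)} = 13 + b$ ($X{\left(b,S \right)} = 9 + \left(b - -4\right) = 9 + \left(b + 4\right) = 9 + \left(4 + b\right) = 13 + b$)
$J{\left(q \right)} = 2 q \left(23 + q\right)$
$D{\left(f,g \right)} = 2 f^{2}$ ($D{\left(f,g \right)} = f 2 f = 2 f^{2}$)
$L{\left(p \right)} = 0$ ($L{\left(p \right)} = 0 \left(13 + 5\right) 2 p^{2} = 0 \cdot 18 \cdot 2 p^{2} = 0 \cdot 2 p^{2} = 0$)
$\left(92999 - 61183\right) + L{\left(J{\left(-1 \right)} \right)} = \left(92999 - 61183\right) + 0 = 31816 + 0 = 31816$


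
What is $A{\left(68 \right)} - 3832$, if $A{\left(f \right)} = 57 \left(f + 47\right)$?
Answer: $2723$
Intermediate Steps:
$A{\left(f \right)} = 2679 + 57 f$ ($A{\left(f \right)} = 57 \left(47 + f\right) = 2679 + 57 f$)
$A{\left(68 \right)} - 3832 = \left(2679 + 57 \cdot 68\right) - 3832 = \left(2679 + 3876\right) - 3832 = 6555 - 3832 = 2723$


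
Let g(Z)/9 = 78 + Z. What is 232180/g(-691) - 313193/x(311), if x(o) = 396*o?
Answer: -1123046143/25164876 ≈ -44.628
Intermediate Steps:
g(Z) = 702 + 9*Z (g(Z) = 9*(78 + Z) = 702 + 9*Z)
232180/g(-691) - 313193/x(311) = 232180/(702 + 9*(-691)) - 313193/(396*311) = 232180/(702 - 6219) - 313193/123156 = 232180/(-5517) - 313193*1/123156 = 232180*(-1/5517) - 313193/123156 = -232180/5517 - 313193/123156 = -1123046143/25164876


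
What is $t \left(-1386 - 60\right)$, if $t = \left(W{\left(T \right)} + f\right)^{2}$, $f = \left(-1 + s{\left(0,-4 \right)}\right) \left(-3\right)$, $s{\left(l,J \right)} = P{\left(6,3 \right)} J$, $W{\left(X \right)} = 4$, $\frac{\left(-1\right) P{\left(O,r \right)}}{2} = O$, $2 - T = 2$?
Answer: $-27139974$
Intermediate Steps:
$T = 0$ ($T = 2 - 2 = 0$)
$P{\left(O,r \right)} = - 2 O$
$s{\left(l,J \right)} = - 12 J$ ($s{\left(l,J \right)} = \left(-2\right) 6 J = - 12 J$)
$f = -141$ ($f = \left(-1 - -48\right) \left(-3\right) = \left(-1 + 48\right) \left(-3\right) = 47 \left(-3\right) = -141$)
$t = 18769$ ($t = \left(4 - 141\right)^{2} = \left(-137\right)^{2} = 18769$)
$t \left(-1386 - 60\right) = 18769 \left(-1386 - 60\right) = 18769 \left(-1446\right) = -27139974$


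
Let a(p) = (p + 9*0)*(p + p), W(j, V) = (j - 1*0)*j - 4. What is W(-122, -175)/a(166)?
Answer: 1860/6889 ≈ 0.27000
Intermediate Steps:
W(j, V) = -4 + j² (W(j, V) = (j + 0)*j - 4 = j*j - 4 = j² - 4 = -4 + j²)
a(p) = 2*p² (a(p) = (p + 0)*(2*p) = p*(2*p) = 2*p²)
W(-122, -175)/a(166) = (-4 + (-122)²)/((2*166²)) = (-4 + 14884)/((2*27556)) = 14880/55112 = 14880*(1/55112) = 1860/6889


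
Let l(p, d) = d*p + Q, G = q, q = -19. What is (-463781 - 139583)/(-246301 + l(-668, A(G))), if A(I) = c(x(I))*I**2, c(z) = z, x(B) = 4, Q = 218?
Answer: 603364/1210675 ≈ 0.49837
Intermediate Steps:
G = -19
A(I) = 4*I**2
l(p, d) = 218 + d*p (l(p, d) = d*p + 218 = 218 + d*p)
(-463781 - 139583)/(-246301 + l(-668, A(G))) = (-463781 - 139583)/(-246301 + (218 + (4*(-19)**2)*(-668))) = -603364/(-246301 + (218 + (4*361)*(-668))) = -603364/(-246301 + (218 + 1444*(-668))) = -603364/(-246301 + (218 - 964592)) = -603364/(-246301 - 964374) = -603364/(-1210675) = -603364*(-1/1210675) = 603364/1210675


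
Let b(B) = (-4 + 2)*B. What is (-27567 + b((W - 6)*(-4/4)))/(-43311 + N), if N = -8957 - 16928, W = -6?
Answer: 27591/69196 ≈ 0.39874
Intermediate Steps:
N = -25885
b(B) = -2*B
(-27567 + b((W - 6)*(-4/4)))/(-43311 + N) = (-27567 - 2*(-6 - 6)*(-4/4))/(-43311 - 25885) = (-27567 - (-24)*(-4*¼))/(-69196) = (-27567 - (-24)*(-1))*(-1/69196) = (-27567 - 2*12)*(-1/69196) = (-27567 - 24)*(-1/69196) = -27591*(-1/69196) = 27591/69196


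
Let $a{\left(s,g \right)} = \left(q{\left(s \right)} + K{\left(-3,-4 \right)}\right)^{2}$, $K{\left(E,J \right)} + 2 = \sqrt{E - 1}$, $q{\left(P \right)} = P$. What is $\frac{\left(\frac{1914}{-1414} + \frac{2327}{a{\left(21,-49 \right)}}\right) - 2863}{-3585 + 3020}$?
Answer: $\frac{269206348577}{53217392375} + \frac{176852 i}{75272125} \approx 5.0586 + 0.0023495 i$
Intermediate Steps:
$K{\left(E,J \right)} = -2 + \sqrt{-1 + E}$ ($K{\left(E,J \right)} = -2 + \sqrt{E - 1} = -2 + \sqrt{-1 + E}$)
$a{\left(s,g \right)} = \left(-2 + s + 2 i\right)^{2}$ ($a{\left(s,g \right)} = \left(s - \left(2 - \sqrt{-1 - 3}\right)\right)^{2} = \left(s - \left(2 - \sqrt{-4}\right)\right)^{2} = \left(s - \left(2 - 2 i\right)\right)^{2} = \left(-2 + s + 2 i\right)^{2}$)
$\frac{\left(\frac{1914}{-1414} + \frac{2327}{a{\left(21,-49 \right)}}\right) - 2863}{-3585 + 3020} = \frac{\left(\frac{1914}{-1414} + \frac{2327}{\left(-2 + 21 + 2 i\right)^{2}}\right) - 2863}{-3585 + 3020} = \frac{\left(1914 \left(- \frac{1}{1414}\right) + \frac{2327}{\left(19 + 2 i\right)^{2}}\right) - 2863}{-565} = \left(\left(- \frac{957}{707} + \frac{2327}{\left(19 + 2 i\right)^{2}}\right) - 2863\right) \left(- \frac{1}{565}\right) = \left(- \frac{2025098}{707} + \frac{2327}{\left(19 + 2 i\right)^{2}}\right) \left(- \frac{1}{565}\right) = \frac{2025098}{399455} - \frac{2327}{565 \left(19 + 2 i\right)^{2}}$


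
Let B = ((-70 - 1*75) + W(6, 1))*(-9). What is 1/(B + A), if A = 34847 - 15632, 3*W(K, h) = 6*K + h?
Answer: 1/20409 ≈ 4.8998e-5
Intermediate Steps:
W(K, h) = 2*K + h/3 (W(K, h) = (6*K + h)/3 = (h + 6*K)/3 = 2*K + h/3)
B = 1194 (B = ((-70 - 1*75) + (2*6 + (⅓)*1))*(-9) = ((-70 - 75) + (12 + ⅓))*(-9) = (-145 + 37/3)*(-9) = -398/3*(-9) = 1194)
A = 19215
1/(B + A) = 1/(1194 + 19215) = 1/20409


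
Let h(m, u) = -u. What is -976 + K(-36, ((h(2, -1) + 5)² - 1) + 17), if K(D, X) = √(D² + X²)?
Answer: -976 + 20*√10 ≈ -912.75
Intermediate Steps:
-976 + K(-36, ((h(2, -1) + 5)² - 1) + 17) = -976 + √((-36)² + (((-1*(-1) + 5)² - 1) + 17)²) = -976 + √(1296 + (((1 + 5)² - 1) + 17)²) = -976 + √(1296 + ((6² - 1) + 17)²) = -976 + √(1296 + ((36 - 1) + 17)²) = -976 + √(1296 + (35 + 17)²) = -976 + √(1296 + 52²) = -976 + √(1296 + 2704) = -976 + √4000 = -976 + 20*√10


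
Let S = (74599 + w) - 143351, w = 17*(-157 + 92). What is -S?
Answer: 69857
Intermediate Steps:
w = -1105 (w = 17*(-65) = -1105)
S = -69857 (S = (74599 - 1105) - 143351 = 73494 - 143351 = -69857)
-S = -1*(-69857) = 69857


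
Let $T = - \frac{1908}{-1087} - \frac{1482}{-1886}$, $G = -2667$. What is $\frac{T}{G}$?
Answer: $- \frac{868237}{911261449} \approx -0.00095279$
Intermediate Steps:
$T = \frac{2604711}{1025041}$ ($T = \left(-1908\right) \left(- \frac{1}{1087}\right) - - \frac{741}{943} = \frac{1908}{1087} + \frac{741}{943} = \frac{2604711}{1025041} \approx 2.5411$)
$\frac{T}{G} = \frac{2604711}{1025041 \left(-2667\right)} = \frac{2604711}{1025041} \left(- \frac{1}{2667}\right) = - \frac{868237}{911261449}$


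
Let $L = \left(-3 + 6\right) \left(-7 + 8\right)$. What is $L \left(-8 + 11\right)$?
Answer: $9$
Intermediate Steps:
$L = 3$ ($L = 3 \cdot 1 = 3$)
$L \left(-8 + 11\right) = 3 \left(-8 + 11\right) = 3 \cdot 3 = 9$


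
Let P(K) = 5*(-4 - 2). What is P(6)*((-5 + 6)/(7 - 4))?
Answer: -10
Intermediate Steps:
P(K) = -30 (P(K) = 5*(-6) = -30)
P(6)*((-5 + 6)/(7 - 4)) = -30*(-5 + 6)/(7 - 4) = -30/3 = -30*⅓ = -10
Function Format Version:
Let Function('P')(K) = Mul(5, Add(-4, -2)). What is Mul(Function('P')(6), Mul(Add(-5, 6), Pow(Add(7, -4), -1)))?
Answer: -10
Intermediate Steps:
Function('P')(K) = -30 (Function('P')(K) = Mul(5, -6) = -30)
Mul(Function('P')(6), Mul(Add(-5, 6), Pow(Add(7, -4), -1))) = Mul(-30, Mul(Add(-5, 6), Pow(Add(7, -4), -1))) = Mul(-30, Mul(1, Pow(3, -1))) = Mul(-30, Mul(1, Rational(1, 3))) = Mul(-30, Rational(1, 3)) = -10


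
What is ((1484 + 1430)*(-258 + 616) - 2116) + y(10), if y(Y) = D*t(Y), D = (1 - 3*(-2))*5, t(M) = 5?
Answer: 1041271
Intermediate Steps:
D = 35 (D = (1 + 6)*5 = 7*5 = 35)
y(Y) = 175 (y(Y) = 35*5 = 175)
((1484 + 1430)*(-258 + 616) - 2116) + y(10) = ((1484 + 1430)*(-258 + 616) - 2116) + 175 = (2914*358 - 2116) + 175 = (1043212 - 2116) + 175 = 1041096 + 175 = 1041271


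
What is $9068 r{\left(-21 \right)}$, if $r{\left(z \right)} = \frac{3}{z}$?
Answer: $- \frac{9068}{7} \approx -1295.4$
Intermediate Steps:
$9068 r{\left(-21 \right)} = 9068 \frac{3}{-21} = 9068 \cdot 3 \left(- \frac{1}{21}\right) = 9068 \left(- \frac{1}{7}\right) = - \frac{9068}{7}$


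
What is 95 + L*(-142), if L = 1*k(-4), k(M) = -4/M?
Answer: -47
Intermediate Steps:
L = 1 (L = 1*(-4/(-4)) = 1*(-4*(-1/4)) = 1*1 = 1)
95 + L*(-142) = 95 + 1*(-142) = 95 - 142 = -47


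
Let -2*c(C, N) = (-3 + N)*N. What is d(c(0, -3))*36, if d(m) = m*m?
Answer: 2916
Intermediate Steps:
c(C, N) = -N*(-3 + N)/2 (c(C, N) = -(-3 + N)*N/2 = -N*(-3 + N)/2)
d(m) = m²
d(c(0, -3))*36 = ((½)*(-3)*(3 - 1*(-3)))²*36 = ((½)*(-3)*(3 + 3))²*36 = ((½)*(-3)*6)²*36 = (-9)²*36 = 81*36 = 2916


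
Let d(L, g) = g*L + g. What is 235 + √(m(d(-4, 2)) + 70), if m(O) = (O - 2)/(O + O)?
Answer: 235 + 2*√159/3 ≈ 243.41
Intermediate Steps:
d(L, g) = g + L*g (d(L, g) = L*g + g = g + L*g)
m(O) = (-2 + O)/(2*O) (m(O) = (-2 + O)/((2*O)) = (-2 + O)*(1/(2*O)) = (-2 + O)/(2*O))
235 + √(m(d(-4, 2)) + 70) = 235 + √((-2 + 2*(1 - 4))/(2*((2*(1 - 4)))) + 70) = 235 + √((-2 + 2*(-3))/(2*((2*(-3)))) + 70) = 235 + √((½)*(-2 - 6)/(-6) + 70) = 235 + √((½)*(-⅙)*(-8) + 70) = 235 + √(⅔ + 70) = 235 + √(212/3) = 235 + 2*√159/3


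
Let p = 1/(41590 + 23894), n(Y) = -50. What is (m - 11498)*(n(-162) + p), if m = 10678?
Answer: 671210795/16371 ≈ 41000.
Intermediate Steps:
p = 1/65484 ≈ 1.5271e-5
(m - 11498)*(n(-162) + p) = (10678 - 11498)*(-50 + 1/65484) = -820*(-3274199/65484) = 671210795/16371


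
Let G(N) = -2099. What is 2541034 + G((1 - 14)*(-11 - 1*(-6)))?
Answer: 2538935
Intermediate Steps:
2541034 + G((1 - 14)*(-11 - 1*(-6))) = 2541034 - 2099 = 2538935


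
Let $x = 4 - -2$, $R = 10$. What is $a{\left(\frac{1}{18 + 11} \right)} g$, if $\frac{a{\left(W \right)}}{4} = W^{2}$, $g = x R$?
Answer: $\frac{240}{841} \approx 0.28537$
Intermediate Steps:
$x = 6$ ($x = 4 + 2 = 6$)
$g = 60$ ($g = 6 \cdot 10 = 60$)
$a{\left(W \right)} = 4 W^{2}$
$a{\left(\frac{1}{18 + 11} \right)} g = 4 \left(\frac{1}{18 + 11}\right)^{2} \cdot 60 = 4 \left(\frac{1}{29}\right)^{2} \cdot 60 = \frac{4}{841} \cdot 60 = \frac{240}{841}$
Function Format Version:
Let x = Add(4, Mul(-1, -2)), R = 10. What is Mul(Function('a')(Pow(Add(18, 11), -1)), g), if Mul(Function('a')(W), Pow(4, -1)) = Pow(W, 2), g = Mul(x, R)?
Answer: Rational(240, 841) ≈ 0.28537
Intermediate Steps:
x = 6 (x = Add(4, 2) = 6)
g = 60 (g = Mul(6, 10) = 60)
Function('a')(W) = Mul(4, Pow(W, 2))
Mul(Function('a')(Pow(Add(18, 11), -1)), g) = Mul(Mul(4, Pow(Pow(Add(18, 11), -1), 2)), 60) = Mul(Mul(4, Pow(Pow(29, -1), 2)), 60) = Mul(Mul(4, Pow(Rational(1, 29), 2)), 60) = Mul(Mul(4, Rational(1, 841)), 60) = Mul(Rational(4, 841), 60) = Rational(240, 841)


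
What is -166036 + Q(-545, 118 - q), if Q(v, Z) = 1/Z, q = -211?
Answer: -54625843/329 ≈ -1.6604e+5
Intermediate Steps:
-166036 + Q(-545, 118 - q) = -166036 + 1/(118 - 1*(-211)) = -166036 + 1/(118 + 211) = -166036 + 1/329 = -54625843/329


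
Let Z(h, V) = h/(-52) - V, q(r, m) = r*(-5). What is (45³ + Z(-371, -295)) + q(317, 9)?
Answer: 4671791/52 ≈ 89842.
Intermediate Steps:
q(r, m) = -5*r
Z(h, V) = -V - h/52 (Z(h, V) = h*(-1/52) - V = -h/52 - V = -V - h/52)
(45³ + Z(-371, -295)) + q(317, 9) = (45³ + (-1*(-295) - 1/52*(-371))) - 5*317 = (91125 + (295 + 371/52)) - 1585 = (91125 + 15711/52) - 1585 = 4754211/52 - 1585 = 4671791/52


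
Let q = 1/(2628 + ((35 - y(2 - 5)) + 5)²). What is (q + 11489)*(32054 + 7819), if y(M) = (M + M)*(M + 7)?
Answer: 3080270471301/6724 ≈ 4.5810e+8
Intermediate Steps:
y(M) = 2*M*(7 + M) (y(M) = (2*M)*(7 + M) = 2*M*(7 + M))
q = 1/6724 (q = 1/(2628 + ((35 - 2*(2 - 5)*(7 + (2 - 5))) + 5)²) = 1/(2628 + ((35 - 2*(-3)*(7 - 3)) + 5)²) = 1/(2628 + ((35 - 2*(-3)*4) + 5)²) = 1/(2628 + ((35 - 1*(-24)) + 5)²) = 1/(2628 + ((35 + 24) + 5)²) = 1/(2628 + (59 + 5)²) = 1/(2628 + 64²) = 1/(2628 + 4096) = 1/6724 ≈ 0.00014872)
(q + 11489)*(32054 + 7819) = (1/6724 + 11489)*(32054 + 7819) = (77252037/6724)*39873 = 3080270471301/6724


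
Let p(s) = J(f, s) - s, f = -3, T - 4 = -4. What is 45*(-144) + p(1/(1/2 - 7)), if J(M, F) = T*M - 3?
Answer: -84277/13 ≈ -6482.8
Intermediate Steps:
T = 0 (T = 4 - 4 = 0)
J(M, F) = -3 (J(M, F) = 0*M - 3 = 0 - 3 = -3)
p(s) = -3 - s
45*(-144) + p(1/(1/2 - 7)) = 45*(-144) + (-3 - 1/(1/2 - 7)) = -6480 + (-3 - 1/(½ - 7)) = -6480 + (-3 - 1/(-13/2)) = -6480 + (-3 - 1*(-2/13)) = -6480 + (-3 + 2/13) = -6480 - 37/13 = -84277/13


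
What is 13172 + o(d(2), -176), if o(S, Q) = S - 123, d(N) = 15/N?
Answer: 26113/2 ≈ 13057.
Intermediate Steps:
o(S, Q) = -123 + S
13172 + o(d(2), -176) = 13172 + (-123 + 15/2) = 13172 - 231/2 = 26113/2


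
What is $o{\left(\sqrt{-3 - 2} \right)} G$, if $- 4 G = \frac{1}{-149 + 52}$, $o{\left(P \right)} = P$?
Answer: $\frac{i \sqrt{5}}{388} \approx 0.0057631 i$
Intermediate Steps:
$G = \frac{1}{388}$ ($G = - \frac{1}{4 \left(-149 + 52\right)} = - \frac{1}{4 \left(-97\right)} = \left(- \frac{1}{4}\right) \left(- \frac{1}{97}\right) = \frac{1}{388} \approx 0.0025773$)
$o{\left(\sqrt{-3 - 2} \right)} G = \sqrt{-3 - 2} \cdot \frac{1}{388} = \sqrt{-5} \cdot \frac{1}{388} = i \sqrt{5} \cdot \frac{1}{388} = \frac{i \sqrt{5}}{388}$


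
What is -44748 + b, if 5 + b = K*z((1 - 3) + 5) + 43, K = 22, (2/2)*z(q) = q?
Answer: -44644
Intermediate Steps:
z(q) = q
b = 104 (b = -5 + (22*((1 - 3) + 5) + 43) = -5 + (22*(-2 + 5) + 43) = -5 + (22*3 + 43) = -5 + (66 + 43) = -5 + 109 = 104)
-44748 + b = -44748 + 104 = -44644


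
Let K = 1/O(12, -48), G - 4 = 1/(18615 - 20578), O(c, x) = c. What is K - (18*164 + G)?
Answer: -69629561/23556 ≈ -2955.9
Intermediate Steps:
G = 7851/1963 (G = 4 + 1/(18615 - 20578) = 4 + 1/(-1963) = 4 - 1/1963 = 7851/1963 ≈ 3.9995)
K = 1/12 ≈ 0.083333
K - (18*164 + G) = 1/12 - (18*164 + 7851/1963) = 1/12 - (2952 + 7851/1963) = 1/12 - 1*5802627/1963 = 1/12 - 5802627/1963 = -69629561/23556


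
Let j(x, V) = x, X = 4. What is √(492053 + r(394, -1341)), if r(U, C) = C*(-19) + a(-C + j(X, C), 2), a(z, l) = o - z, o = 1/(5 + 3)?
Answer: 3*√917666/4 ≈ 718.46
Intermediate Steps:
o = ⅛ (o = 1/8 = ⅛ ≈ 0.12500)
a(z, l) = ⅛ - z
r(U, C) = -31/8 - 18*C (r(U, C) = C*(-19) + (⅛ - (-C + 4)) = -19*C + (⅛ - (4 - C)) = -19*C + (⅛ + (-4 + C)) = -19*C + (-31/8 + C) = -31/8 - 18*C)
√(492053 + r(394, -1341)) = √(492053 + (-31/8 - 18*(-1341))) = √(492053 + (-31/8 + 24138)) = √(492053 + 193073/8) = √(4129497/8) = 3*√917666/4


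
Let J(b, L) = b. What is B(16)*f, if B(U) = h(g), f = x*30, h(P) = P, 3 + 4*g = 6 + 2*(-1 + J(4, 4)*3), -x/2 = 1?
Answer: -375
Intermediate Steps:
x = -2 (x = -2*1 = -2)
g = 25/4 (g = -3/4 + (6 + 2*(-1 + 4*3))/4 = -3/4 + (6 + 2*(-1 + 12))/4 = -3/4 + (6 + 2*11)/4 = -3/4 + (6 + 22)/4 = -3/4 + (1/4)*28 = -3/4 + 7 = 25/4 ≈ 6.2500)
f = -60 (f = -2*30 = -60)
B(U) = 25/4
B(16)*f = (25/4)*(-60) = -375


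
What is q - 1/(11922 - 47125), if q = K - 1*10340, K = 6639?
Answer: -130286302/35203 ≈ -3701.0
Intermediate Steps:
q = -3701 (q = 6639 - 1*10340 = 6639 - 10340 = -3701)
q - 1/(11922 - 47125) = -3701 - 1/(11922 - 47125) = -3701 - 1/(-35203) = -3701 - 1*(-1/35203) = -3701 + 1/35203 = -130286302/35203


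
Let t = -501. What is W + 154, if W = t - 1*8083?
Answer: -8430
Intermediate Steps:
W = -8584 (W = -501 - 1*8083 = -501 - 8083 = -8584)
W + 154 = -8584 + 154 = -8430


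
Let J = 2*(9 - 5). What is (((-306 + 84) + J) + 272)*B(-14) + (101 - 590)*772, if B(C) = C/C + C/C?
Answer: -377392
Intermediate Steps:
J = 8 (J = 2*4 = 8)
B(C) = 2 (B(C) = 1 + 1 = 2)
(((-306 + 84) + J) + 272)*B(-14) + (101 - 590)*772 = (((-306 + 84) + 8) + 272)*2 + (101 - 590)*772 = ((-222 + 8) + 272)*2 - 489*772 = (-214 + 272)*2 - 377508 = 58*2 - 377508 = 116 - 377508 = -377392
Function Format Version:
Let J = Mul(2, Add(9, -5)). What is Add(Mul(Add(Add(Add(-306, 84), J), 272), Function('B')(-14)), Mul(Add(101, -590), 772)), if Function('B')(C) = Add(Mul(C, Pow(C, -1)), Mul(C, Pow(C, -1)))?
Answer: -377392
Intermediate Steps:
J = 8 (J = Mul(2, 4) = 8)
Function('B')(C) = 2 (Function('B')(C) = Add(1, 1) = 2)
Add(Mul(Add(Add(Add(-306, 84), J), 272), Function('B')(-14)), Mul(Add(101, -590), 772)) = Add(Mul(Add(Add(Add(-306, 84), 8), 272), 2), Mul(Add(101, -590), 772)) = Add(Mul(Add(Add(-222, 8), 272), 2), Mul(-489, 772)) = Add(Mul(Add(-214, 272), 2), -377508) = Add(Mul(58, 2), -377508) = Add(116, -377508) = -377392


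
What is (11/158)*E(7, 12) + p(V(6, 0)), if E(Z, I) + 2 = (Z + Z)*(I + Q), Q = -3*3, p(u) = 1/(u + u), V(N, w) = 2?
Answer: 959/316 ≈ 3.0348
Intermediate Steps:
p(u) = 1/(2*u)
Q = -9
E(Z, I) = -2 + 2*Z*(-9 + I) (E(Z, I) = -2 + (Z + Z)*(I - 9) = -2 + (2*Z)*(-9 + I) = -2 + 2*Z*(-9 + I))
(11/158)*E(7, 12) + p(V(6, 0)) = (11/158)*(-2 - 18*7 + 2*12*7) + (½)/2 = (11*(1/158))*(-2 - 126 + 168) + (½)*(½) = (11/158)*40 + ¼ = 220/79 + ¼ = 959/316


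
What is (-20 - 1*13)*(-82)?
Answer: 2706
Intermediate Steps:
(-20 - 1*13)*(-82) = (-20 - 13)*(-82) = -33*(-82) = 2706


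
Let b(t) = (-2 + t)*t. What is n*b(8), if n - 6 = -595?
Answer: -28272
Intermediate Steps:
b(t) = t*(-2 + t)
n = -589 (n = 6 - 595 = -589)
n*b(8) = -4712*(-2 + 8) = -4712*6 = -589*48 = -28272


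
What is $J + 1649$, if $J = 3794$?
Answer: $5443$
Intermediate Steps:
$J + 1649 = 3794 + 1649 = 5443$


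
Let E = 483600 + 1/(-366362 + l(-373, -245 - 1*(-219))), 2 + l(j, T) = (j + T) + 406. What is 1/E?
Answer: 366357/177170245199 ≈ 2.0678e-6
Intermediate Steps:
l(j, T) = 404 + T + j (l(j, T) = -2 + ((j + T) + 406) = -2 + ((T + j) + 406) = -2 + (406 + T + j) = 404 + T + j)
E = 177170245199/366357 (E = 483600 + 1/(-366362 + (404 + (-245 - 1*(-219)) - 373)) = 483600 + 1/(-366362 + (404 + (-245 + 219) - 373)) = 483600 + 1/(-366362 + (404 - 26 - 373)) = 483600 + 1/(-366362 + 5) = 483600 + 1/(-366357) = 483600 - 1/366357 = 177170245199/366357 ≈ 4.8360e+5)
1/E = 1/(177170245199/366357) = 366357/177170245199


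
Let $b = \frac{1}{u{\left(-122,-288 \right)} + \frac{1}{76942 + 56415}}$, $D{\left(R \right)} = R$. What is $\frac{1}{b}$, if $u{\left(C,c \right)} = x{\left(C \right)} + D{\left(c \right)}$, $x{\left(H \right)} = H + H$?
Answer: $- \frac{70945923}{133357} \approx -532.0$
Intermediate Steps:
$x{\left(H \right)} = 2 H$
$u{\left(C,c \right)} = c + 2 C$ ($u{\left(C,c \right)} = 2 C + c = c + 2 C$)
$b = - \frac{133357}{70945923}$ ($b = \frac{1}{\left(-288 + 2 \left(-122\right)\right) + \frac{1}{76942 + 56415}} = \frac{1}{\left(-288 - 244\right) + \frac{1}{133357}} = \frac{1}{-532 + \frac{1}{133357}} = \frac{1}{- \frac{70945923}{133357}} = - \frac{133357}{70945923} \approx -0.0018797$)
$\frac{1}{b} = \frac{1}{- \frac{133357}{70945923}} = - \frac{70945923}{133357}$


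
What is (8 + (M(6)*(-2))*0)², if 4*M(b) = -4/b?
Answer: 64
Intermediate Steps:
M(b) = -1/b (M(b) = (-4/b)/4 = -1/b)
(8 + (M(6)*(-2))*0)² = (8 + (-1/6*(-2))*0)² = (8 + (-1*⅙*(-2))*0)² = (8 - ⅙*(-2)*0)² = (8 + (⅓)*0)² = (8 + 0)² = 8² = 64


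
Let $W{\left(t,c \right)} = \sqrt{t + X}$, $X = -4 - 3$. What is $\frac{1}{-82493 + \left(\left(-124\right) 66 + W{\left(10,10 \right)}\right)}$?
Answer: $- \frac{90677}{8222318326} - \frac{\sqrt{3}}{8222318326} \approx -1.1028 \cdot 10^{-5}$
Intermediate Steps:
$X = -7$ ($X = -4 - 3 = -7$)
$W{\left(t,c \right)} = \sqrt{-7 + t}$ ($W{\left(t,c \right)} = \sqrt{t - 7} = \sqrt{-7 + t}$)
$\frac{1}{-82493 + \left(\left(-124\right) 66 + W{\left(10,10 \right)}\right)} = \frac{1}{-82493 + \left(\left(-124\right) 66 + \sqrt{-7 + 10}\right)} = \frac{1}{-82493 - \left(8184 - \sqrt{3}\right)} = \frac{1}{-90677 + \sqrt{3}}$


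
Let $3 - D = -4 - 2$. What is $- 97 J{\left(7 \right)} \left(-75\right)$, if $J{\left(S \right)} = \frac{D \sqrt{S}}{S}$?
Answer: $\frac{65475 \sqrt{7}}{7} \approx 24747.0$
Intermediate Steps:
$D = 9$ ($D = 3 - \left(-4 - 2\right) = 3 - -6 = 3 + 6 = 9$)
$J{\left(S \right)} = \frac{9}{\sqrt{S}}$ ($J{\left(S \right)} = \frac{9 \sqrt{S}}{S} = \frac{9}{\sqrt{S}}$)
$- 97 J{\left(7 \right)} \left(-75\right) = - 97 \frac{9}{\sqrt{7}} \left(-75\right) = - 97 \cdot 9 \frac{\sqrt{7}}{7} \left(-75\right) = - 97 \frac{9 \sqrt{7}}{7} \left(-75\right) = - \frac{873 \sqrt{7}}{7} \left(-75\right) = \frac{65475 \sqrt{7}}{7}$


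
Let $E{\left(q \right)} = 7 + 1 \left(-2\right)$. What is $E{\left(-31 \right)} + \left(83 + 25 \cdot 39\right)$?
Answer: $1063$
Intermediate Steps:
$E{\left(q \right)} = 5$ ($E{\left(q \right)} = 7 - 2 = 5$)
$E{\left(-31 \right)} + \left(83 + 25 \cdot 39\right) = 5 + \left(83 + 25 \cdot 39\right) = 5 + \left(83 + 975\right) = 5 + 1058 = 1063$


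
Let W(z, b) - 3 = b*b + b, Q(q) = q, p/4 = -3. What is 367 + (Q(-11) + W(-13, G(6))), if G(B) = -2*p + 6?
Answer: 1289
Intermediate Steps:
p = -12 (p = 4*(-3) = -12)
G(B) = 30 (G(B) = -2*(-12) + 6 = 24 + 6 = 30)
W(z, b) = 3 + b + b² (W(z, b) = 3 + (b*b + b) = 3 + (b² + b) = 3 + (b + b²) = 3 + b + b²)
367 + (Q(-11) + W(-13, G(6))) = 367 + (-11 + (3 + 30 + 30²)) = 367 + (-11 + (3 + 30 + 900)) = 367 + (-11 + 933) = 367 + 922 = 1289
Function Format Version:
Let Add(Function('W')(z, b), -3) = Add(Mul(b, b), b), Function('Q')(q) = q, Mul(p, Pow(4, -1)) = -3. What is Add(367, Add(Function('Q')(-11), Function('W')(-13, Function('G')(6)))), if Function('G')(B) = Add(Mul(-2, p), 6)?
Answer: 1289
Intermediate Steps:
p = -12 (p = Mul(4, -3) = -12)
Function('G')(B) = 30 (Function('G')(B) = Add(Mul(-2, -12), 6) = Add(24, 6) = 30)
Function('W')(z, b) = Add(3, b, Pow(b, 2)) (Function('W')(z, b) = Add(3, Add(Mul(b, b), b)) = Add(3, Add(Pow(b, 2), b)) = Add(3, Add(b, Pow(b, 2))) = Add(3, b, Pow(b, 2)))
Add(367, Add(Function('Q')(-11), Function('W')(-13, Function('G')(6)))) = Add(367, Add(-11, Add(3, 30, Pow(30, 2)))) = Add(367, Add(-11, Add(3, 30, 900))) = Add(367, Add(-11, 933)) = Add(367, 922) = 1289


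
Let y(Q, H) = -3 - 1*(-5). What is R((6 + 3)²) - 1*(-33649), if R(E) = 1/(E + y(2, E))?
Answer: 2792868/83 ≈ 33649.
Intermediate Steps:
y(Q, H) = 2 (y(Q, H) = -3 + 5 = 2)
R(E) = 1/(2 + E) (R(E) = 1/(E + 2) = 1/(2 + E))
R((6 + 3)²) - 1*(-33649) = 1/(2 + (6 + 3)²) - 1*(-33649) = 1/(2 + 9²) + 33649 = 1/(2 + 81) + 33649 = 1/83 + 33649 = 2792868/83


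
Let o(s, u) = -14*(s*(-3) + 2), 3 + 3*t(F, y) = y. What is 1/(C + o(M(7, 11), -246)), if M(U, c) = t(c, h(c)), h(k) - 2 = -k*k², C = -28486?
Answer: -1/47162 ≈ -2.1204e-5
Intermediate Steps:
h(k) = 2 - k³ (h(k) = 2 - k*k² = 2 - k³)
t(F, y) = -1 + y/3
M(U, c) = -⅓ - c³/3 (M(U, c) = -1 + (2 - c³)/3 = -1 + (⅔ - c³/3) = -⅓ - c³/3)
o(s, u) = -28 + 42*s (o(s, u) = -14*(-3*s + 2) = -14*(2 - 3*s) = -28 + 42*s)
1/(C + o(M(7, 11), -246)) = 1/(-28486 + (-28 + 42*(-⅓ - ⅓*11³))) = 1/(-28486 + (-28 + 42*(-⅓ - ⅓*1331))) = 1/(-28486 + (-28 + 42*(-⅓ - 1331/3))) = 1/(-28486 + (-28 + 42*(-444))) = 1/(-28486 + (-28 - 18648)) = 1/(-28486 - 18676) = 1/(-47162) = -1/47162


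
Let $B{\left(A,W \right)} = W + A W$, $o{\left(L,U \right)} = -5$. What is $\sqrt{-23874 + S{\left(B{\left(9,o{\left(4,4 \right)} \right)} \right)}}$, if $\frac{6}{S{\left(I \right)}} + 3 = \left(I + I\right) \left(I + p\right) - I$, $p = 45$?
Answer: $\frac{96 i \sqrt{775099}}{547} \approx 154.51 i$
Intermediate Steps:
$S{\left(I \right)} = \frac{6}{-3 - I + 2 I \left(45 + I\right)}$ ($S{\left(I \right)} = \frac{6}{-3 - \left(I - \left(I + I\right) \left(I + 45\right)\right)} = \frac{6}{-3 - \left(I - 2 I \left(45 + I\right)\right)} = \frac{6}{-3 + \left(2 I \left(45 + I\right) - I\right)} = \frac{6}{-3 + \left(- I + 2 I \left(45 + I\right)\right)} = \frac{6}{-3 - I + 2 I \left(45 + I\right)}$)
$\sqrt{-23874 + S{\left(B{\left(9,o{\left(4,4 \right)} \right)} \right)}} = \sqrt{-23874 + \frac{6}{-3 + 2 \left(- 5 \left(1 + 9\right)\right)^{2} + 89 \left(- 5 \left(1 + 9\right)\right)}} = \sqrt{-23874 + \frac{6}{-3 + 2 \left(\left(-5\right) 10\right)^{2} + 89 \left(\left(-5\right) 10\right)}} = \sqrt{-23874 + \frac{6}{-3 + 2 \left(-50\right)^{2} + 89 \left(-50\right)}} = \sqrt{-23874 + \frac{6}{-3 + 2 \cdot 2500 - 4450}} = \sqrt{-23874 + \frac{6}{-3 + 5000 - 4450}} = \sqrt{-23874 + \frac{6}{547}} = \sqrt{- \frac{13059072}{547}} = \frac{96 i \sqrt{775099}}{547}$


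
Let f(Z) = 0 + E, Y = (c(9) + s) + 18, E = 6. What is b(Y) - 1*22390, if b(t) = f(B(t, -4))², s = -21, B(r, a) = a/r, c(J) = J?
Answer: -22354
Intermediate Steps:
Y = 6 (Y = (9 - 21) + 18 = -12 + 18 = 6)
f(Z) = 6 (f(Z) = 0 + 6 = 6)
b(t) = 36 (b(t) = 6² = 36)
b(Y) - 1*22390 = 36 - 1*22390 = 36 - 22390 = -22354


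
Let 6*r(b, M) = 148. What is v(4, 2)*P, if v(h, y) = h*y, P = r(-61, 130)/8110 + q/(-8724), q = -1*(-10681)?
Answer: -86407718/8843955 ≈ -9.7703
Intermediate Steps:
q = 10681
r(b, M) = 74/3 (r(b, M) = (1/6)*148 = 74/3)
P = -43203859/35375820 (P = (74/3)/8110 + 10681/(-8724) = (74/3)*(1/8110) + 10681*(-1/8724) = 37/12165 - 10681/8724 = -43203859/35375820 ≈ -1.2213)
v(4, 2)*P = (4*2)*(-43203859/35375820) = 8*(-43203859/35375820) = -86407718/8843955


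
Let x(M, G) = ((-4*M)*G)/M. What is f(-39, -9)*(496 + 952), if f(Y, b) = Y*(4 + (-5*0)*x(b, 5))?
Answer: -225888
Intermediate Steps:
x(M, G) = -4*G (x(M, G) = (-4*G*M)/M = -4*G)
f(Y, b) = 4*Y (f(Y, b) = Y*(4 + (-5*0)*(-4*5)) = Y*(4 + 0*(-20)) = Y*(4 + 0) = Y*4 = 4*Y)
f(-39, -9)*(496 + 952) = (4*(-39))*(496 + 952) = -156*1448 = -225888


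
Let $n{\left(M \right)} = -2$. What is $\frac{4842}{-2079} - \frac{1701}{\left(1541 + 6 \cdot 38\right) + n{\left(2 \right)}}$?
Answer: $- \frac{447859}{136059} \approx -3.2917$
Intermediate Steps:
$\frac{4842}{-2079} - \frac{1701}{\left(1541 + 6 \cdot 38\right) + n{\left(2 \right)}} = \frac{4842}{-2079} - \frac{1701}{\left(1541 + 6 \cdot 38\right) - 2} = 4842 \left(- \frac{1}{2079}\right) - \frac{1701}{\left(1541 + 228\right) - 2} = - \frac{538}{231} - \frac{1701}{1769 - 2} = - \frac{538}{231} - \frac{1701}{1767} = - \frac{538}{231} - \frac{567}{589} = - \frac{447859}{136059}$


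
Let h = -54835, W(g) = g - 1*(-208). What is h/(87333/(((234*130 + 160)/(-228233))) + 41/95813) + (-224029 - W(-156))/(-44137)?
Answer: 435034604310661738537/84291555225934690549 ≈ 5.1611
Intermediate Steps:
W(g) = 208 + g (W(g) = g + 208 = 208 + g)
h/(87333/(((234*130 + 160)/(-228233))) + 41/95813) + (-224029 - W(-156))/(-44137) = -54835/(87333/(((234*130 + 160)/(-228233))) + 41/95813) + (-224029 - (208 - 156))/(-44137) = -54835/(87333/(((30420 + 160)*(-1/228233))) + 41*(1/95813)) + (-224029 - 1*52)*(-1/44137) = -54835/(87333/((30580*(-1/228233))) + 41/95813) + (-224029 - 52)*(-1/44137) = -54835/(87333/(-30580/228233) + 41/95813) - 224081*(-1/44137) = -54835/(87333*(-228233/30580) + 41/95813) + 224081/44137 = -54835/(-19932272589/30580 + 41/95813) + 224081/44137 = -54835/(-1909770832316077/2929961540) + 224081/44137 = -54835*(-2929961540/1909770832316077) + 224081/44137 = 160664441045900/1909770832316077 + 224081/44137 = 435034604310661738537/84291555225934690549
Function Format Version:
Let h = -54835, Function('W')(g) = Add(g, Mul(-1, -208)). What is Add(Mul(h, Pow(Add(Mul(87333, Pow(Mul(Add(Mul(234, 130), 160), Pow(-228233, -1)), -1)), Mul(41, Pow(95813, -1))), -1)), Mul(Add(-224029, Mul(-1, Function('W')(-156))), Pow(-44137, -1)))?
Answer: Rational(435034604310661738537, 84291555225934690549) ≈ 5.1611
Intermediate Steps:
Function('W')(g) = Add(208, g) (Function('W')(g) = Add(g, 208) = Add(208, g))
Add(Mul(h, Pow(Add(Mul(87333, Pow(Mul(Add(Mul(234, 130), 160), Pow(-228233, -1)), -1)), Mul(41, Pow(95813, -1))), -1)), Mul(Add(-224029, Mul(-1, Function('W')(-156))), Pow(-44137, -1))) = Add(Mul(-54835, Pow(Add(Mul(87333, Pow(Mul(Add(Mul(234, 130), 160), Pow(-228233, -1)), -1)), Mul(41, Pow(95813, -1))), -1)), Mul(Add(-224029, Mul(-1, Add(208, -156))), Pow(-44137, -1))) = Add(Mul(-54835, Pow(Add(Mul(87333, Pow(Mul(Add(30420, 160), Rational(-1, 228233)), -1)), Mul(41, Rational(1, 95813))), -1)), Mul(Add(-224029, Mul(-1, 52)), Rational(-1, 44137))) = Add(Mul(-54835, Pow(Add(Mul(87333, Pow(Mul(30580, Rational(-1, 228233)), -1)), Rational(41, 95813)), -1)), Mul(Add(-224029, -52), Rational(-1, 44137))) = Add(Mul(-54835, Pow(Add(Mul(87333, Pow(Rational(-30580, 228233), -1)), Rational(41, 95813)), -1)), Mul(-224081, Rational(-1, 44137))) = Add(Mul(-54835, Pow(Add(Mul(87333, Rational(-228233, 30580)), Rational(41, 95813)), -1)), Rational(224081, 44137)) = Add(Mul(-54835, Pow(Add(Rational(-19932272589, 30580), Rational(41, 95813)), -1)), Rational(224081, 44137)) = Add(Mul(-54835, Pow(Rational(-1909770832316077, 2929961540), -1)), Rational(224081, 44137)) = Add(Mul(-54835, Rational(-2929961540, 1909770832316077)), Rational(224081, 44137)) = Add(Rational(160664441045900, 1909770832316077), Rational(224081, 44137)) = Rational(435034604310661738537, 84291555225934690549)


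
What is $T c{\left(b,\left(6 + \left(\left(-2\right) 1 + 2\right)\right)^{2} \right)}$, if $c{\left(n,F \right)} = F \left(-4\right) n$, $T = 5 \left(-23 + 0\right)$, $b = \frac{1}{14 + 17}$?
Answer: $\frac{16560}{31} \approx 534.19$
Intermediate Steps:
$b = \frac{1}{31} \approx 0.032258$
$T = -115$ ($T = 5 \left(-23\right) = -115$)
$c{\left(n,F \right)} = - 4 F n$
$T c{\left(b,\left(6 + \left(\left(-2\right) 1 + 2\right)\right)^{2} \right)} = - 115 \left(\left(-4\right) \left(6 + \left(\left(-2\right) 1 + 2\right)\right)^{2} \cdot \frac{1}{31}\right) = - 115 \left(\left(-4\right) \left(6 + \left(-2 + 2\right)\right)^{2} \cdot \frac{1}{31}\right) = - 115 \left(\left(-4\right) \left(6 + 0\right)^{2} \cdot \frac{1}{31}\right) = - 115 \left(\left(-4\right) 6^{2} \cdot \frac{1}{31}\right) = - 115 \left(\left(-4\right) 36 \cdot \frac{1}{31}\right) = \left(-115\right) \left(- \frac{144}{31}\right) = \frac{16560}{31}$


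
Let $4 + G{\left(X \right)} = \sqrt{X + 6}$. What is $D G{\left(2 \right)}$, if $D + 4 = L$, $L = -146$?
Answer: $600 - 300 \sqrt{2} \approx 175.74$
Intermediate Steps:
$G{\left(X \right)} = -4 + \sqrt{6 + X}$ ($G{\left(X \right)} = -4 + \sqrt{X + 6} = -4 + \sqrt{6 + X}$)
$D = -150$ ($D = -4 - 146 = -150$)
$D G{\left(2 \right)} = - 150 \left(-4 + \sqrt{6 + 2}\right) = - 150 \left(-4 + \sqrt{8}\right) = - 150 \left(-4 + 2 \sqrt{2}\right) = 600 - 300 \sqrt{2}$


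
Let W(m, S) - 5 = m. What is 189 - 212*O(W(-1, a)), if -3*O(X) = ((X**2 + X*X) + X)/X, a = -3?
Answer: 825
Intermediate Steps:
W(m, S) = 5 + m
O(X) = -(X + 2*X**2)/(3*X) (O(X) = -((X**2 + X*X) + X)/(3*X) = -((X**2 + X**2) + X)/(3*X) = -(2*X**2 + X)/(3*X) = -(X + 2*X**2)/(3*X))
189 - 212*O(W(-1, a)) = 189 - 212*(-1/3 - 2*(5 - 1)/3) = 189 - 212*(-1/3 - 2/3*4) = 189 - 212*(-1/3 - 8/3) = 189 - 212*(-3) = 189 + 636 = 825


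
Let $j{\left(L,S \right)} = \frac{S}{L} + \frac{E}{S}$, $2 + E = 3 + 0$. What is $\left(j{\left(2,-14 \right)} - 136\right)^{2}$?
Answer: $\frac{4012009}{196} \approx 20469.0$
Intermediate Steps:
$E = 1$ ($E = -2 + \left(3 + 0\right) = -2 + 3 = 1$)
$j{\left(L,S \right)} = \frac{1}{S} + \frac{S}{L}$ ($j{\left(L,S \right)} = \frac{S}{L} + 1 \frac{1}{S} = \frac{S}{L} + \frac{1}{S} = \frac{1}{S} + \frac{S}{L}$)
$\left(j{\left(2,-14 \right)} - 136\right)^{2} = \left(\left(\frac{1}{-14} - \frac{14}{2}\right) - 136\right)^{2} = \left(\left(- \frac{1}{14} - 7\right) - 136\right)^{2} = \left(- \frac{99}{14} - 136\right)^{2} = \left(- \frac{2003}{14}\right)^{2} = \frac{4012009}{196}$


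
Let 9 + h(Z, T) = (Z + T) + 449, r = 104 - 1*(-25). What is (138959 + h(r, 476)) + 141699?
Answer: 281703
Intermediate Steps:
r = 129 (r = 104 + 25 = 129)
h(Z, T) = 440 + T + Z (h(Z, T) = -9 + ((Z + T) + 449) = -9 + ((T + Z) + 449) = -9 + (449 + T + Z) = 440 + T + Z)
(138959 + h(r, 476)) + 141699 = (138959 + (440 + 476 + 129)) + 141699 = (138959 + 1045) + 141699 = 140004 + 141699 = 281703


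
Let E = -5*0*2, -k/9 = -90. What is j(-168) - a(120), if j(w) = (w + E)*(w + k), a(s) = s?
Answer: -107976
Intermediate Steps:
k = 810 (k = -9*(-90) = 810)
E = 0 (E = 0*2 = 0)
j(w) = w*(810 + w) (j(w) = (w + 0)*(w + 810) = w*(810 + w))
j(-168) - a(120) = -168*(810 - 168) - 1*120 = -168*642 - 120 = -107856 - 120 = -107976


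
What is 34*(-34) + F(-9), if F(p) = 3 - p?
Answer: -1144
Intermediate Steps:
34*(-34) + F(-9) = 34*(-34) + (3 - 1*(-9)) = -1156 + (3 + 9) = -1156 + 12 = -1144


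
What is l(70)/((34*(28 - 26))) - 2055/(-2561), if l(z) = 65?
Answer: 306205/174148 ≈ 1.7583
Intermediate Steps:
l(70)/((34*(28 - 26))) - 2055/(-2561) = 65/((34*(28 - 26))) - 2055/(-2561) = 65/((34*2)) - 2055*(-1/2561) = 65/68 + 2055/2561 = 306205/174148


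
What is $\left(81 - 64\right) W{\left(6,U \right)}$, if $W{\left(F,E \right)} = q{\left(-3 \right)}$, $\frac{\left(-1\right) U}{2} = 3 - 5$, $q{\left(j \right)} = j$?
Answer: $-51$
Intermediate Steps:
$U = 4$ ($U = - 2 \left(3 - 5\right) = \left(-2\right) \left(-2\right) = 4$)
$W{\left(F,E \right)} = -3$
$\left(81 - 64\right) W{\left(6,U \right)} = \left(81 - 64\right) \left(-3\right) = 17 \left(-3\right) = -51$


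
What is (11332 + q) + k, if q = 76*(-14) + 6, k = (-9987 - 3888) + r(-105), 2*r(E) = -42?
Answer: -3622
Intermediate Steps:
r(E) = -21 (r(E) = (1/2)*(-42) = -21)
k = -13896 (k = (-9987 - 3888) - 21 = -13875 - 21 = -13896)
q = -1058 (q = -1064 + 6 = -1058)
(11332 + q) + k = (11332 - 1058) - 13896 = 10274 - 13896 = -3622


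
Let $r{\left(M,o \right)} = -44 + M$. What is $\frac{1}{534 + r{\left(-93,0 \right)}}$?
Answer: $\frac{1}{397} \approx 0.0025189$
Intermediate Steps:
$\frac{1}{534 + r{\left(-93,0 \right)}} = \frac{1}{534 - 137} = \frac{1}{397}$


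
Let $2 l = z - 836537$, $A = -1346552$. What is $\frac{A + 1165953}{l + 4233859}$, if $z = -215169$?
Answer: $- \frac{180599}{3708006} \approx -0.048705$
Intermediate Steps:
$l = -525853$ ($l = \frac{-215169 - 836537}{2} = \frac{1}{2} \left(-1051706\right) = -525853$)
$\frac{A + 1165953}{l + 4233859} = \frac{-1346552 + 1165953}{-525853 + 4233859} = - \frac{180599}{3708006}$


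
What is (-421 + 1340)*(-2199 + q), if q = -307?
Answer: -2303014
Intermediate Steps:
(-421 + 1340)*(-2199 + q) = (-421 + 1340)*(-2199 - 307) = 919*(-2506) = -2303014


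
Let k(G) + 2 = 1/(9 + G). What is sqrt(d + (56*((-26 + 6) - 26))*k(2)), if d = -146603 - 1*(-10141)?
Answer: I*sqrt(15916846)/11 ≈ 362.69*I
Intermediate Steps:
k(G) = -2 + 1/(9 + G)
d = -136462 (d = -146603 + 10141 = -136462)
sqrt(d + (56*((-26 + 6) - 26))*k(2)) = sqrt(-136462 + (56*((-26 + 6) - 26))*((-17 - 2*2)/(9 + 2))) = sqrt(-136462 + (56*(-20 - 26))*((-17 - 4)/11)) = sqrt(-136462 + (56*(-46))*((1/11)*(-21))) = sqrt(-136462 - 2576*(-21/11)) = sqrt(-136462 + 54096/11) = sqrt(-1446986/11) = I*sqrt(15916846)/11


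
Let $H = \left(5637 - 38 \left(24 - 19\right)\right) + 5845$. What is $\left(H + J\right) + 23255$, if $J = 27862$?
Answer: $62409$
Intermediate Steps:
$H = 11292$ ($H = \left(5637 - 38 \left(24 + \left(-21 + 2\right)\right)\right) + 5845 = \left(5637 - 38 \left(24 - 19\right)\right) + 5845 = \left(5637 - 190\right) + 5845 = 5447 + 5845 = 11292$)
$\left(H + J\right) + 23255 = \left(11292 + 27862\right) + 23255 = 39154 + 23255 = 62409$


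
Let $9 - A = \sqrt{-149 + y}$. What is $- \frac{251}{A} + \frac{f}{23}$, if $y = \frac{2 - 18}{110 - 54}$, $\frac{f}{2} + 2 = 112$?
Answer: $\frac{- 26551 i + 220 \sqrt{7315}}{23 \left(\sqrt{7315} + 63 i\right)} \approx -0.24434 - 13.317 i$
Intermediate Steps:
$f = 220$ ($f = -4 + 2 \cdot 112 = -4 + 224 = 220$)
$y = - \frac{2}{7}$ ($y = - \frac{16}{56} = \left(-16\right) \frac{1}{56} = - \frac{2}{7} \approx -0.28571$)
$A = 9 - \frac{i \sqrt{7315}}{7}$ ($A = 9 - \sqrt{-149 - \frac{2}{7}} = 9 - \sqrt{- \frac{1045}{7}} = 9 - \frac{i \sqrt{7315}}{7} \approx 9.0 - 12.218 i$)
$- \frac{251}{A} + \frac{f}{23} = - \frac{251}{9 - \frac{i \sqrt{7315}}{7}} + \frac{220}{23} = \frac{220}{23} - \frac{251}{9 - \frac{i \sqrt{7315}}{7}}$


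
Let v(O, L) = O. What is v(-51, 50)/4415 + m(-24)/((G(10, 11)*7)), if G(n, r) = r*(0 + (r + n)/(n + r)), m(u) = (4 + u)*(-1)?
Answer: 84373/339955 ≈ 0.24819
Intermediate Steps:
m(u) = -4 - u
G(n, r) = r (G(n, r) = r*(0 + (n + r)/(n + r)) = r*(0 + 1) = r*1 = r)
v(-51, 50)/4415 + m(-24)/((G(10, 11)*7)) = -51/4415 + (-4 - 1*(-24))/((11*7)) = -51*1/4415 + (-4 + 24)/77 = -51/4415 + 20*(1/77) = -51/4415 + 20/77 = 84373/339955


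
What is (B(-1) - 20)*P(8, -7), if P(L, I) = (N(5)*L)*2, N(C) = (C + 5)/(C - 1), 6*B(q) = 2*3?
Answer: -760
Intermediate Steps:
B(q) = 1 (B(q) = (2*3)/6 = (⅙)*6 = 1)
N(C) = (5 + C)/(-1 + C)
P(L, I) = 5*L (P(L, I) = (((5 + 5)/(-1 + 5))*L)*2 = ((10/4)*L)*2 = (((¼)*10)*L)*2 = (5*L/2)*2 = 5*L)
(B(-1) - 20)*P(8, -7) = (1 - 20)*(5*8) = -19*40 = -760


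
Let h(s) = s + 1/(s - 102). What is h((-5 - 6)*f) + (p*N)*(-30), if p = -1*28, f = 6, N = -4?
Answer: -575569/168 ≈ -3426.0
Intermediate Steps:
p = -28
h(s) = s + 1/(-102 + s)
h((-5 - 6)*f) + (p*N)*(-30) = (1 + ((-5 - 6)*6)² - 102*(-5 - 6)*6)/(-102 + (-5 - 6)*6) - 28*(-4)*(-30) = (1 + (-11*6)² - (-1122)*6)/(-102 - 11*6) + 112*(-30) = (1 + (-66)² - 102*(-66))/(-102 - 66) - 3360 = (1 + 4356 + 6732)/(-168) - 3360 = -1/168*11089 - 3360 = -11089/168 - 3360 = -575569/168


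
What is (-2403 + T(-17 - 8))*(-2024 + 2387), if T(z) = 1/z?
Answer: -21807588/25 ≈ -8.7230e+5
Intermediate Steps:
(-2403 + T(-17 - 8))*(-2024 + 2387) = (-2403 + 1/(-17 - 8))*(-2024 + 2387) = (-2403 + 1/(-25))*363 = (-2403 - 1/25)*363 = -60076/25*363 = -21807588/25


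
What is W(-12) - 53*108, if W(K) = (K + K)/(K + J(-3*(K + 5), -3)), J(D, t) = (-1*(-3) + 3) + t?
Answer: -17164/3 ≈ -5721.3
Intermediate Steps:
J(D, t) = 6 + t (J(D, t) = (3 + 3) + t = 6 + t)
W(K) = 2*K/(3 + K) (W(K) = (K + K)/(K + (6 - 3)) = (2*K)/(K + 3) = (2*K)/(3 + K) = 2*K/(3 + K))
W(-12) - 53*108 = 2*(-12)/(3 - 12) - 53*108 = 2*(-12)/(-9) - 5724 = 2*(-12)*(-⅑) - 5724 = 8/3 - 5724 = -17164/3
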